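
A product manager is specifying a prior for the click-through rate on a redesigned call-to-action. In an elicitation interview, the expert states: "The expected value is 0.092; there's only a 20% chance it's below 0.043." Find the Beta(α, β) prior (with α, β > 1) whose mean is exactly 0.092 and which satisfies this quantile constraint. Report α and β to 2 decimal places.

With mean 0.092 fixed, write α = 0.092s, β = 0.908s where s = α+β.
Need P(θ < 0.043) = 0.2 under Beta(0.092s, 0.908s). Normal approximation: (q−m)/√(m(1−m)/s) ≈ z_{0.2} = -0.842, so s ≈ 0.092·0.908·(-0.842)²/(0.043−0.092)² = 24.6.
At s = 24.6: P(θ<0.043) ≈ 0.201. Adjusting to match 0.2 gives s ≈ 24.81.
So α = 0.092·24.81 ≈ 2.28, β = 0.908·24.81 ≈ 22.52.

α ≈ 2.28, β ≈ 22.52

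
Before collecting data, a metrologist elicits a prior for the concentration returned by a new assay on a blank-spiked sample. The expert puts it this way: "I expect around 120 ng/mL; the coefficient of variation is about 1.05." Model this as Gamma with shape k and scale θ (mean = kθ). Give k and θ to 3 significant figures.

For Gamma(k, scale θ): mean = kθ, variance = kθ², so CV = 1/√k.
CV = 1.05, hence k = 1/CV² = 0.907.
Then θ = mean/k = 120/0.907 = 132.

k ≈ 0.907, θ ≈ 132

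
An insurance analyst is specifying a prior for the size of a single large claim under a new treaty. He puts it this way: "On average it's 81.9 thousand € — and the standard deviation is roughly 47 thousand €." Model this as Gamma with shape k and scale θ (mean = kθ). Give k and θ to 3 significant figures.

k ≈ 3.04, θ ≈ 27

For Gamma(k, scale θ): mean = kθ, variance = kθ², so CV = 1/√k.
CV = SD/mean = 47/81.9 = 0.5739, hence k = 1/CV² = 3.04.
Then θ = mean/k = 81.9/3.04 = 27.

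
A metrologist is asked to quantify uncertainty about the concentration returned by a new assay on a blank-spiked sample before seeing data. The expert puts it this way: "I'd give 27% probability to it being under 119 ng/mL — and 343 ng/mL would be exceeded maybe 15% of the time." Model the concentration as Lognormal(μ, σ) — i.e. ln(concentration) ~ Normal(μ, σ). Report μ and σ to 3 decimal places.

If T ~ Lognormal(μ,σ) then ln T ~ Normal(μ,σ), so the p-quantile of ln T is μ + z_p·σ.
ln(119) = 4.779 and ln(343) = 5.838; z_{0.27} = -0.6128, z_{0.85} = 1.036.
σ = (5.838 − 4.779)/(1.036 − (-0.6128)) = 0.642.
μ = 4.779 − (-0.6128)·0.642 = 5.172.

μ ≈ 5.172, σ ≈ 0.642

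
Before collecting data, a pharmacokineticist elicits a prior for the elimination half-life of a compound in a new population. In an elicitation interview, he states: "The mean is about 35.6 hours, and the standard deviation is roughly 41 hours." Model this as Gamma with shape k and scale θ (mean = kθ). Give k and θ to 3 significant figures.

For Gamma(k, scale θ): mean = kθ, variance = kθ², so CV = 1/√k.
CV = SD/mean = 41/35.6 = 1.152, hence k = 1/CV² = 0.754.
Then θ = mean/k = 35.6/0.754 = 47.2.

k ≈ 0.754, θ ≈ 47.2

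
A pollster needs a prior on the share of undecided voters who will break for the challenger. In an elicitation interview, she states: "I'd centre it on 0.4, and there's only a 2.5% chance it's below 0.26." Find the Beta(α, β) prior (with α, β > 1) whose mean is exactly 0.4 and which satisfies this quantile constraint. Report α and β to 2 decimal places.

With mean 0.4 fixed, write α = 0.4s, β = 0.6s where s = α+β.
Need P(θ < 0.26) = 0.025 under Beta(0.4s, 0.6s). Normal approximation: (q−m)/√(m(1−m)/s) ≈ z_{0.025} = -1.96, so s ≈ 0.4·0.6·(-1.96)²/(0.26−0.4)² = 47.0.
At s = 47.0: P(θ<0.26) ≈ 0.020. Adjusting to match 0.025 gives s ≈ 42.71.
So α = 0.4·42.71 ≈ 17.08, β = 0.6·42.71 ≈ 25.62.

α ≈ 17.08, β ≈ 25.62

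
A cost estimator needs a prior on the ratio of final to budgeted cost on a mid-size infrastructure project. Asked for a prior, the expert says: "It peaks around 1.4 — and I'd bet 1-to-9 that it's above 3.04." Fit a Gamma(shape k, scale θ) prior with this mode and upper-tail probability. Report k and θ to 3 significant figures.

k ≈ 4.2, θ ≈ 0.438

Gamma(k,θ) with k>1 has mode (k−1)θ, so θ = 1.4/(k−1).
Need P(X < 3.04) = 0.9 with θ tied to k this way. Start at k = 2, θ = 1.4: P(X<3.04) ≈ 0.638.
Too low — raise k to concentrate. Iterating converges to k ≈ 4.2.
Then θ = 1.4/(4.2−1) ≈ 0.438.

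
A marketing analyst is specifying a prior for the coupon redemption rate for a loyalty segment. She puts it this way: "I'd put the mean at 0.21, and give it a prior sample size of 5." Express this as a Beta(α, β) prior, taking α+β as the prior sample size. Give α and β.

α = 1.05, β = 3.95

Under the effective-sample-size interpretation, Beta(α, β) has prior mean α/(α+β) and prior sample size α+β.
So α+β = 5 and α/(α+β) = 0.21, giving α = 0.21·5 = 1.05 and β = 5 − 1.05 = 3.95.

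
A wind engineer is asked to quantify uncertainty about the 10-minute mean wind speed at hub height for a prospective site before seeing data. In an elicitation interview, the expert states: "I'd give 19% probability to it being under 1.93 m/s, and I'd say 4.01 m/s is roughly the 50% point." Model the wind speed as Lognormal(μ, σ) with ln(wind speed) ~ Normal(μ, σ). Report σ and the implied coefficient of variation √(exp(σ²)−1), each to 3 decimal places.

σ ≈ 0.833, CV ≈ 1.001

If T ~ Lognormal(μ,σ) then ln T ~ Normal(μ,σ), so the p-quantile of ln T is μ + z_p·σ.
ln(1.93) = 0.6575 and ln(4.01) = 1.389; z_{0.19} = -0.8779, z_{0.5} = 0.
σ = (1.389 − 0.6575)/(0 − (-0.8779)) = 0.833.
μ = 0.6575 − (-0.8779)·0.833 = 1.389.
CV = √(exp(σ²)−1) = √(exp(0.6939)−1) = 1.001.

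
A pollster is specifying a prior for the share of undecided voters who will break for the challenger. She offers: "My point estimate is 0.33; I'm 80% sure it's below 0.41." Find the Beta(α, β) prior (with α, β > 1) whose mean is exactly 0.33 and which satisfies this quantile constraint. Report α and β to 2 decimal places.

With mean 0.33 fixed, write α = 0.33s, β = 0.67s where s = α+β.
Need P(θ < 0.41) = 0.8 under Beta(0.33s, 0.67s). Normal approximation: (q−m)/√(m(1−m)/s) ≈ z_{0.8} = 0.842, so s ≈ 0.33·0.67·(0.842)²/(0.41−0.33)² = 24.5.
At s = 24.5: P(θ<0.41) ≈ 0.804. Adjusting to match 0.8 gives s ≈ 23.63.
So α = 0.33·23.63 ≈ 7.80, β = 0.67·23.63 ≈ 15.83.

α ≈ 7.80, β ≈ 15.83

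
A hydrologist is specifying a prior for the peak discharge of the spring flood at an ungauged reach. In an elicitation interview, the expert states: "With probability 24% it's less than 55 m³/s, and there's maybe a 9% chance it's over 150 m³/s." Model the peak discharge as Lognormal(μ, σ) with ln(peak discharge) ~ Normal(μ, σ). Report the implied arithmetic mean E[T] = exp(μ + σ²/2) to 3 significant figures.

If T ~ Lognormal(μ,σ) then ln T ~ Normal(μ,σ), so the p-quantile of ln T is μ + z_p·σ.
ln(55) = 4.007 and ln(150) = 5.011; z_{0.24} = -0.7063, z_{0.91} = 1.341.
σ = (5.011 − 4.007)/(1.341 − (-0.7063)) = 0.490.
μ = 4.007 − (-0.7063)·0.490 = 4.354.
E[T] = exp(μ + σ²/2) = exp(4.354 + 0.1201) = 87.7 m³/s.

E[T] ≈ 87.7 m³/s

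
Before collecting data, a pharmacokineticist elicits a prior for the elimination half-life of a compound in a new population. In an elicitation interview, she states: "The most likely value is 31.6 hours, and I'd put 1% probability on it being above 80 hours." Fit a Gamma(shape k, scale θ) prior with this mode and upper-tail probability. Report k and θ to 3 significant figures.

k ≈ 6.43, θ ≈ 5.82

Gamma(k,θ) with k>1 has mode (k−1)θ, so θ = 31.6/(k−1).
Need P(X < 80) = 0.99 with θ tied to k this way. Start at k = 2, θ = 31.6: P(X<80) ≈ 0.719.
Too low — raise k to concentrate. Iterating converges to k ≈ 6.43.
Then θ = 31.6/(6.43−1) ≈ 5.82.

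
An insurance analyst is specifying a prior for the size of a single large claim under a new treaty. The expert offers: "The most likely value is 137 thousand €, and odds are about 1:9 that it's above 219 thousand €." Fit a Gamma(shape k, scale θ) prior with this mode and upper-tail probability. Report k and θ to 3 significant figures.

Gamma(k,θ) with k>1 has mode (k−1)θ, so θ = 137/(k−1).
Need P(X < 219) = 0.9 with θ tied to k this way. Start at k = 2, θ = 137: P(X<219) ≈ 0.475.
Too low — raise k to concentrate. Iterating converges to k ≈ 9.54.
Then θ = 137/(9.54−1) ≈ 16.

k ≈ 9.54, θ ≈ 16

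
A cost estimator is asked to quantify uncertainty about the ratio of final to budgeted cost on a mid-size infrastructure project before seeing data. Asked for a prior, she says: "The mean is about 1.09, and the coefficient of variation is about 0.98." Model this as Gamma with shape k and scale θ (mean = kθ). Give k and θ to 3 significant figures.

k ≈ 1.04, θ ≈ 1.05

For Gamma(k, scale θ): mean = kθ, variance = kθ², so CV = 1/√k.
CV = 0.98, hence k = 1/CV² = 1.04.
Then θ = mean/k = 1.09/1.04 = 1.05.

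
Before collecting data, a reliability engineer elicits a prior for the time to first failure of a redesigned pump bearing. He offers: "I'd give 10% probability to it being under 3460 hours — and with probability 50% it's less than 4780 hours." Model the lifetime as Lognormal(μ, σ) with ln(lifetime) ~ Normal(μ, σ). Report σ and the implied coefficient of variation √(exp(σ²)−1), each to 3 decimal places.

σ ≈ 0.252, CV ≈ 0.256

If T ~ Lognormal(μ,σ) then ln T ~ Normal(μ,σ), so the p-quantile of ln T is μ + z_p·σ.
ln(3460) = 8.149 and ln(4780) = 8.472; z_{0.1} = -1.282, z_{0.5} = 0.
σ = (8.472 − 8.149)/(0 − (-1.282)) = 0.252.
μ = 8.149 − (-1.282)·0.252 = 8.472.
CV = √(exp(σ²)−1) = √(exp(0.0636)−1) = 0.256.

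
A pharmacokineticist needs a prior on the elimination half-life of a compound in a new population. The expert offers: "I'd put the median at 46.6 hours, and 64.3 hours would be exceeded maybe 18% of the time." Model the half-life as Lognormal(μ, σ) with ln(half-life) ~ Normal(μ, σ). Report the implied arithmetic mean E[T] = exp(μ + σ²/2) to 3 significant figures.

E[T] ≈ 49.6 hours

If T ~ Lognormal(μ,σ) then ln T ~ Normal(μ,σ), so the p-quantile of ln T is μ + z_p·σ.
ln(46.6) = 3.842 and ln(64.3) = 4.164; z_{0.5} = 0, z_{0.82} = 0.9154.
σ = (4.164 − 3.842)/(0.9154 − (0)) = 0.352.
μ = 3.842 − (0)·0.352 = 3.842.
E[T] = exp(μ + σ²/2) = exp(3.842 + 0.0619) = 49.6 hours.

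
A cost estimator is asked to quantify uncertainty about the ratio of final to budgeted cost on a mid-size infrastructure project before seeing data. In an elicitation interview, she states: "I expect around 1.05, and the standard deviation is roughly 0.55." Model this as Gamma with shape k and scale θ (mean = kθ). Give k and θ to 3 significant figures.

k ≈ 3.64, θ ≈ 0.288

For Gamma(k, scale θ): mean = kθ, variance = kθ², so CV = 1/√k.
CV = SD/mean = 0.55/1.05 = 0.5238, hence k = 1/CV² = 3.64.
Then θ = mean/k = 1.05/3.64 = 0.288.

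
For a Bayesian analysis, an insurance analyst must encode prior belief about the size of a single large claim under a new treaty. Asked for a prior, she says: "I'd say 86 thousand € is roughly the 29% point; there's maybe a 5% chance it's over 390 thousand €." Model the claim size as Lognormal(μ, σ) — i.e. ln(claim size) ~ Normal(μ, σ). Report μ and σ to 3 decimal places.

If T ~ Lognormal(μ,σ) then ln T ~ Normal(μ,σ), so the p-quantile of ln T is μ + z_p·σ.
ln(86) = 4.454 and ln(390) = 5.966; z_{0.29} = -0.5534, z_{0.95} = 1.645.
σ = (5.966 − 4.454)/(1.645 − (-0.5534)) = 0.688.
μ = 4.454 − (-0.5534)·0.688 = 4.835.

μ ≈ 4.835, σ ≈ 0.688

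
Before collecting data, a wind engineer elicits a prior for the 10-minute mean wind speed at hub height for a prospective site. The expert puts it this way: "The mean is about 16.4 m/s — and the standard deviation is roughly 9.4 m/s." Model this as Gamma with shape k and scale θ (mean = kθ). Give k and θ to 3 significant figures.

For Gamma(k, scale θ): mean = kθ, variance = kθ², so CV = 1/√k.
CV = SD/mean = 9.4/16.4 = 0.5732, hence k = 1/CV² = 3.04.
Then θ = mean/k = 16.4/3.04 = 5.39.

k ≈ 3.04, θ ≈ 5.39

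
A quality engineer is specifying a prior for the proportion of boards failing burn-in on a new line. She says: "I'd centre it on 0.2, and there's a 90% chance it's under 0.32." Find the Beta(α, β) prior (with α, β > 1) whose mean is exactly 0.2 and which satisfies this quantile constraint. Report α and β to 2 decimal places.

α ≈ 3.91, β ≈ 15.63

With mean 0.2 fixed, write α = 0.2s, β = 0.8s where s = α+β.
Need P(θ < 0.32) = 0.9 under Beta(0.2s, 0.8s). Normal approximation: (q−m)/√(m(1−m)/s) ≈ z_{0.9} = 1.28, so s ≈ 0.2·0.8·(1.28)²/(0.32−0.2)² = 18.2.
At s = 18.2: P(θ<0.32) ≈ 0.893. Adjusting to match 0.9 gives s ≈ 19.54.
So α = 0.2·19.54 ≈ 3.91, β = 0.8·19.54 ≈ 15.63.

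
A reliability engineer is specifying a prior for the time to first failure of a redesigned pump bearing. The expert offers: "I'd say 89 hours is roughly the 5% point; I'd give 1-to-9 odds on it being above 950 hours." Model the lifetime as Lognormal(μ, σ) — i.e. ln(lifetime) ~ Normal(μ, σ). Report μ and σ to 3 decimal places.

If T ~ Lognormal(μ,σ) then ln T ~ Normal(μ,σ), so the p-quantile of ln T is μ + z_p·σ.
ln(89) = 4.489 and ln(950) = 6.856; z_{0.05} = -1.645, z_{0.9} = 1.282.
σ = (6.856 − 4.489)/(1.282 − (-1.645)) = 0.809.
μ = 4.489 − (-1.645)·0.809 = 5.820.

μ ≈ 5.820, σ ≈ 0.809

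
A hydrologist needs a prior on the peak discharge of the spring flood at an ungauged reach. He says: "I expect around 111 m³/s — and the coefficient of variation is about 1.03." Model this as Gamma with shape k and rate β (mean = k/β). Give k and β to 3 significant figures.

For Gamma(k, rate β): mean = k/β, variance = k/β², so CV = 1/√k.
CV = 1.03, hence k = 1/CV² = 0.943.
Then β = k/mean = 0.943/111 = 0.00849.

k ≈ 0.943, β ≈ 0.00849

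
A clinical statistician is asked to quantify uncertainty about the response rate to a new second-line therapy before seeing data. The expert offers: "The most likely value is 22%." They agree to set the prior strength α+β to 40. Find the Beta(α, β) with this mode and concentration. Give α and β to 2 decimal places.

For α,β > 1 the Beta mode is (α−1)/(α+β−2). With α+β = 40, the mode is (α−1)/38.
Set (α−1)/38 = 0.22 → α = 1 + 0.22·38 = 9.36.
β = 40 − α = 30.64.

α = 9.36, β = 30.64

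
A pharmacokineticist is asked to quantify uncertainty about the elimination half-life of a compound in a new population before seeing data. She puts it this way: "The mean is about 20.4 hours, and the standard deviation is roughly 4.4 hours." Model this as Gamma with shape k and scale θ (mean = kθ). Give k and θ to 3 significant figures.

k ≈ 21.5, θ ≈ 0.949

For Gamma(k, scale θ): mean = kθ, variance = kθ², so CV = 1/√k.
CV = SD/mean = 4.4/20.4 = 0.2157, hence k = 1/CV² = 21.5.
Then θ = mean/k = 20.4/21.5 = 0.949.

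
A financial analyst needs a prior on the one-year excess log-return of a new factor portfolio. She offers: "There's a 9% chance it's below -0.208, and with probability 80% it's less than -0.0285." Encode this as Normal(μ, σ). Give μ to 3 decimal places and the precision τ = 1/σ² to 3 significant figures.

The p-quantile of Normal(μ,σ) is μ + z_p·σ, with z_{0.09} = -1.341 and z_{0.8} = 0.8416.
Eliminate σ: μ = (z₂·x₁ − z₁·x₂)/(z₂ − z₁) = (0.8416·-0.208 − (-1.341)·-0.0285)/2.182 = -0.098.
Then σ = (x₂ − x₁)/(z₂ − z₁) = (-0.0285 − -0.208)/2.182 = 0.082.
Precision τ = 1/σ² = 1/0.08225² = 148.

μ = -0.098, τ = 148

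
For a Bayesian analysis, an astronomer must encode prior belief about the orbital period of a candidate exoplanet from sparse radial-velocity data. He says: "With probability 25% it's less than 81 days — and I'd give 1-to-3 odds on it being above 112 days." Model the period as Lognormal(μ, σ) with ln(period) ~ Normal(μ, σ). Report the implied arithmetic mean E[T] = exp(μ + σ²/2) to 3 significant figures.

If T ~ Lognormal(μ,σ) then ln T ~ Normal(μ,σ), so the p-quantile of ln T is μ + z_p·σ.
ln(81) = 4.394 and ln(112) = 4.718; z_{0.25} = -0.6745, z_{0.75} = 0.6745.
σ = (4.718 − 4.394)/(0.6745 − (-0.6745)) = 0.240.
μ = 4.394 − (-0.6745)·0.240 = 4.556.
E[T] = exp(μ + σ²/2) = exp(4.556 + 0.0289) = 98 days.

E[T] ≈ 98 days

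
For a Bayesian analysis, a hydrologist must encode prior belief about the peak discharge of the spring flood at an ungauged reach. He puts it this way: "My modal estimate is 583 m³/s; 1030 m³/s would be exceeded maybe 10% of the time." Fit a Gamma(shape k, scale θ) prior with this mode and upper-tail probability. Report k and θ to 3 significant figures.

Gamma(k,θ) with k>1 has mode (k−1)θ, so θ = 583/(k−1).
Need P(X < 1030) = 0.9 with θ tied to k this way. Start at k = 2, θ = 583: P(X<1030) ≈ 0.527.
Too low — raise k to concentrate. Iterating converges to k ≈ 6.87.
Then θ = 583/(6.87−1) ≈ 99.3.

k ≈ 6.87, θ ≈ 99.3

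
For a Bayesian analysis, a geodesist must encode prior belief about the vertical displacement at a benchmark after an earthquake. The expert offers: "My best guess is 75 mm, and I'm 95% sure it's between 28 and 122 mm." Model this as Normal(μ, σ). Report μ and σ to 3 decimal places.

μ = 75.000, σ = 23.980

A symmetric 95% interval runs μ ± z·σ with z = 1.96.
Half-width = 47, so σ = 47/1.96 = 23.980.
μ is the stated best guess, 75.000.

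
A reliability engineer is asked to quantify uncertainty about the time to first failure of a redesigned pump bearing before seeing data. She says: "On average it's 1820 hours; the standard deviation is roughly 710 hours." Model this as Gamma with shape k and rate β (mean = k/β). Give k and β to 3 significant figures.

For Gamma(k, rate β): mean = k/β, variance = k/β², so CV = 1/√k.
CV = SD/mean = 710/1820 = 0.3901, hence k = 1/CV² = 6.57.
Then β = k/mean = 6.57/1820 = 0.00361.

k ≈ 6.57, β ≈ 0.00361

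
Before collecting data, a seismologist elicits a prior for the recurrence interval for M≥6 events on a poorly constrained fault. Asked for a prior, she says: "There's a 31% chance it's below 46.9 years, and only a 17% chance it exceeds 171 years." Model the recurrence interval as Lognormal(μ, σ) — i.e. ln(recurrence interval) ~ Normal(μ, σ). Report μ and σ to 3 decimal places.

If T ~ Lognormal(μ,σ) then ln T ~ Normal(μ,σ), so the p-quantile of ln T is μ + z_p·σ.
ln(46.9) = 3.848 and ln(171) = 5.142; z_{0.31} = -0.4959, z_{0.83} = 0.9542.
σ = (5.142 − 3.848)/(0.9542 − (-0.4959)) = 0.892.
μ = 3.848 − (-0.4959)·0.892 = 4.290.

μ ≈ 4.290, σ ≈ 0.892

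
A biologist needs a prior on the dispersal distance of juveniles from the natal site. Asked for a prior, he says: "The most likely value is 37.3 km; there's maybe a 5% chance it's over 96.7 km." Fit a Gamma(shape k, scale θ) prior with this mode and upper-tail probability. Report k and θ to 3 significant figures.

Gamma(k,θ) with k>1 has mode (k−1)θ, so θ = 37.3/(k−1).
Need P(X < 96.7) = 0.95 with θ tied to k this way. Start at k = 2, θ = 37.3: P(X<96.7) ≈ 0.731.
Too low — raise k to concentrate. Iterating converges to k ≈ 3.98.
Then θ = 37.3/(3.98−1) ≈ 12.5.

k ≈ 3.98, θ ≈ 12.5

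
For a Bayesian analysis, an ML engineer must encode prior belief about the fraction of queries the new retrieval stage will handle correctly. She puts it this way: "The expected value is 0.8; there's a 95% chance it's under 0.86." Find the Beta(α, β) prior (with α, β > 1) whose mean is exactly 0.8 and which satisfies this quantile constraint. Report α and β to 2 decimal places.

With mean 0.8 fixed, write α = 0.8s, β = 0.2s where s = α+β.
Need P(θ < 0.86) = 0.95 under Beta(0.8s, 0.2s). Normal approximation: (q−m)/√(m(1−m)/s) ≈ z_{0.95} = 1.64, so s ≈ 0.8·0.2·(1.64)²/(0.86−0.8)² = 120.2.
At s = 120.2: P(θ<0.86) ≈ 0.960. Adjusting to match 0.95 gives s ≈ 106.97.
So α = 0.8·106.97 ≈ 85.58, β = 0.2·106.97 ≈ 21.39.

α ≈ 85.58, β ≈ 21.39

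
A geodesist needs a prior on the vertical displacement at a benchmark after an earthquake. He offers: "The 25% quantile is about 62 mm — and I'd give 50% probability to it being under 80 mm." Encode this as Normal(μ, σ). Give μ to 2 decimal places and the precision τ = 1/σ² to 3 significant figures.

The p-quantile of Normal(μ,σ) is μ + z_p·σ, with z_{0.25} = -0.6745 and z_{0.5} = 0.
Eliminate σ: μ = (z₂·x₁ − z₁·x₂)/(z₂ − z₁) = (0·62 − (-0.6745)·80)/0.6745 = 80.00.
Then σ = (x₂ − x₁)/(z₂ − z₁) = (80 − 62)/0.6745 = 26.69.
Precision τ = 1/σ² = 1/26.69² = 0.0014.

μ = 80.00, τ = 0.0014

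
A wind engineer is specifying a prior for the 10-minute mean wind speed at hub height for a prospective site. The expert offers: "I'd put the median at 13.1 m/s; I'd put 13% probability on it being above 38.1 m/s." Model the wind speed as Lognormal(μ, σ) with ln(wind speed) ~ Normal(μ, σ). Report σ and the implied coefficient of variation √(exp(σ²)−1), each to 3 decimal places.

If T ~ Lognormal(μ,σ) then ln T ~ Normal(μ,σ), so the p-quantile of ln T is μ + z_p·σ.
ln(13.1) = 2.573 and ln(38.1) = 3.64; z_{0.5} = 0, z_{0.87} = 1.126.
σ = (3.64 − 2.573)/(1.126 − (0)) = 0.948.
μ = 2.573 − (0)·0.948 = 2.573.
CV = √(exp(σ²)−1) = √(exp(0.8983)−1) = 1.206.

σ ≈ 0.948, CV ≈ 1.206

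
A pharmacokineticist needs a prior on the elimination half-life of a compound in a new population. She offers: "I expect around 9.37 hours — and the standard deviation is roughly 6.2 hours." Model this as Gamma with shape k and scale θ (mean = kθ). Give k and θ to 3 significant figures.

k ≈ 2.28, θ ≈ 4.1

For Gamma(k, scale θ): mean = kθ, variance = kθ², so CV = 1/√k.
CV = SD/mean = 6.2/9.37 = 0.6617, hence k = 1/CV² = 2.28.
Then θ = mean/k = 9.37/2.28 = 4.1.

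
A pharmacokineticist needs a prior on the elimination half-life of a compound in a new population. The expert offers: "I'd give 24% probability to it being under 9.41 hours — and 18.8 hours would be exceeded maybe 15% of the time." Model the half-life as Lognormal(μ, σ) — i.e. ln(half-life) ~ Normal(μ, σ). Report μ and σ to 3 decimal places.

μ ≈ 2.522, σ ≈ 0.397

If T ~ Lognormal(μ,σ) then ln T ~ Normal(μ,σ), so the p-quantile of ln T is μ + z_p·σ.
ln(9.41) = 2.242 and ln(18.8) = 2.934; z_{0.24} = -0.7063, z_{0.85} = 1.036.
σ = (2.934 − 2.242)/(1.036 − (-0.7063)) = 0.397.
μ = 2.242 − (-0.7063)·0.397 = 2.522.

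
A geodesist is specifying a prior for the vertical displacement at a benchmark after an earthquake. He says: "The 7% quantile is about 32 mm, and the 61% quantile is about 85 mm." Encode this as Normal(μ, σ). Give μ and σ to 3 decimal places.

μ = 76.565, σ = 30.198

For Normal(μ,σ), the p-quantile is μ + z_p·σ. Here z_{0.07} = -1.476, z_{0.61} = 0.2793.
So 32 = μ − 1.476σ and 85 = μ + 0.2793σ.
Subtracting: σ = (85 − 32)/(0.2793 − (-1.476)) = 30.198.
Then μ = 32 − (-1.476)·30.198 = 76.565.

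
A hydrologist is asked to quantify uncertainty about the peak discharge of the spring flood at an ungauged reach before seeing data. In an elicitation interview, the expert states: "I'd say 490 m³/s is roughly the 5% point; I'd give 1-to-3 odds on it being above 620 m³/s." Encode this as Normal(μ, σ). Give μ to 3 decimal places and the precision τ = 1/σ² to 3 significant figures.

For Normal(μ,σ), the p-quantile is μ + z_p·σ. Here z_{0.05} = -1.645, z_{0.75} = 0.6745.
So 490 = μ − 1.645σ and 620 = μ + 0.6745σ.
Subtracting: σ = (620 − 490)/(0.6745 − (-1.645)) = 56.050.
Then μ = 490 − (-1.645)·56.050 = 582.195.
Precision τ = 1/σ² = 1/56.05² = 0.000318.

μ = 582.195, τ = 0.000318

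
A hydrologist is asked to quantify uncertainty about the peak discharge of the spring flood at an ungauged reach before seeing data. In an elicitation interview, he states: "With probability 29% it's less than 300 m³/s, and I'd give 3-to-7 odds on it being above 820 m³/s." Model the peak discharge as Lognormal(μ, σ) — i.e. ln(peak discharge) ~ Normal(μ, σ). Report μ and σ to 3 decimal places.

If T ~ Lognormal(μ,σ) then ln T ~ Normal(μ,σ), so the p-quantile of ln T is μ + z_p·σ.
ln(300) = 5.704 and ln(820) = 6.709; z_{0.29} = -0.5534, z_{0.7} = 0.5244.
σ = (6.709 − 5.704)/(0.5244 − (-0.5534)) = 0.933.
μ = 5.704 − (-0.5534)·0.933 = 6.220.

μ ≈ 6.220, σ ≈ 0.933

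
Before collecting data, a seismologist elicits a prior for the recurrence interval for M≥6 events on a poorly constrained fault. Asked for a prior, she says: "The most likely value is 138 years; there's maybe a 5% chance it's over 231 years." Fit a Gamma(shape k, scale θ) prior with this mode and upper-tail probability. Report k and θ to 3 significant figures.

k ≈ 11.5, θ ≈ 13.1

Gamma(k,θ) with k>1 has mode (k−1)θ, so θ = 138/(k−1).
Need P(X < 231) = 0.95 with θ tied to k this way. Start at k = 2, θ = 138: P(X<231) ≈ 0.499.
Too low — raise k to concentrate. Iterating converges to k ≈ 11.5.
Then θ = 138/(11.5−1) ≈ 13.1.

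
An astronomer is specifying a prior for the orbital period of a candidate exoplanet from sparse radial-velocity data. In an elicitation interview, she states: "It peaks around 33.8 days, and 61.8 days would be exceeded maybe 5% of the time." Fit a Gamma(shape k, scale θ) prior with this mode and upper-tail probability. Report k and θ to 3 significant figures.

k ≈ 8.65, θ ≈ 4.42

Gamma(k,θ) with k>1 has mode (k−1)θ, so θ = 33.8/(k−1).
Need P(X < 61.8) = 0.95 with θ tied to k this way. Start at k = 2, θ = 33.8: P(X<61.8) ≈ 0.546.
Too low — raise k to concentrate. Iterating converges to k ≈ 8.65.
Then θ = 33.8/(8.65−1) ≈ 4.42.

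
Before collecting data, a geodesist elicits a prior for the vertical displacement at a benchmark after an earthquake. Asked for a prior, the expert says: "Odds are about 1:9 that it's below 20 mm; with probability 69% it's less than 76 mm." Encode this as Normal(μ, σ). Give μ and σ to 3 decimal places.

μ = 60.377, σ = 31.507

For Normal(μ,σ), the p-quantile is μ + z_p·σ. Here z_{0.1} = -1.282, z_{0.69} = 0.4959.
So 20 = μ − 1.282σ and 76 = μ + 0.4959σ.
Subtracting: σ = (76 − 20)/(0.4959 − (-1.282)) = 31.507.
Then μ = 20 − (-1.282)·31.507 = 60.377.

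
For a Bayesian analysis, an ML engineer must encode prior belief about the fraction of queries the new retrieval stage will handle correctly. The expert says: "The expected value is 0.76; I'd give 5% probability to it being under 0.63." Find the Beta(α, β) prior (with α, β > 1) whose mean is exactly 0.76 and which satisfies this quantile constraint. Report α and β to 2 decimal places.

α ≈ 24.76, β ≈ 7.82

With mean 0.76 fixed, write α = 0.76s, β = 0.24s where s = α+β.
Need P(θ < 0.63) = 0.05 under Beta(0.76s, 0.24s). Normal approximation: (q−m)/√(m(1−m)/s) ≈ z_{0.05} = -1.64, so s ≈ 0.76·0.24·(-1.64)²/(0.63−0.76)² = 29.2.
At s = 29.2: P(θ<0.63) ≈ 0.059. Adjusting to match 0.05 gives s ≈ 32.58.
So α = 0.76·32.58 ≈ 24.76, β = 0.24·32.58 ≈ 7.82.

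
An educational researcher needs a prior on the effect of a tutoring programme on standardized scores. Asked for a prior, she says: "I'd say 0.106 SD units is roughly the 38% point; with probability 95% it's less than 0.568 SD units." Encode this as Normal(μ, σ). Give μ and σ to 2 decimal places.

The p-quantile of Normal(μ,σ) is μ + z_p·σ, with z_{0.38} = -0.3055 and z_{0.95} = 1.645.
Eliminate σ: μ = (z₂·x₁ − z₁·x₂)/(z₂ − z₁) = (1.645·0.106 − (-0.3055)·0.568)/1.95 = 0.18.
Then σ = (x₂ − x₁)/(z₂ − z₁) = (0.568 − 0.106)/1.95 = 0.24.

μ = 0.18, σ = 0.24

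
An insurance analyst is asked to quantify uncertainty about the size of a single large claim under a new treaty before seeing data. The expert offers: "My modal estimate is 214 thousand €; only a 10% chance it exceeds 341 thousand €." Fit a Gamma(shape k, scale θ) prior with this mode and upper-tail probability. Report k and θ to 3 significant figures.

k ≈ 9.65, θ ≈ 24.7

Gamma(k,θ) with k>1 has mode (k−1)θ, so θ = 214/(k−1).
Need P(X < 341) = 0.9 with θ tied to k this way. Start at k = 2, θ = 214: P(X<341) ≈ 0.473.
Too low — raise k to concentrate. Iterating converges to k ≈ 9.65.
Then θ = 214/(9.65−1) ≈ 24.7.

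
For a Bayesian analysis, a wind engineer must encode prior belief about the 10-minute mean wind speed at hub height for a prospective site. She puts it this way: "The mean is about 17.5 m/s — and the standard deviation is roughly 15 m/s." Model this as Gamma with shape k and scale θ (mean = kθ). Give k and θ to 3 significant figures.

For Gamma(k, scale θ): mean = kθ, variance = kθ², so CV = 1/√k.
CV = SD/mean = 15/17.5 = 0.8571, hence k = 1/CV² = 1.36.
Then θ = mean/k = 17.5/1.36 = 12.9.

k ≈ 1.36, θ ≈ 12.9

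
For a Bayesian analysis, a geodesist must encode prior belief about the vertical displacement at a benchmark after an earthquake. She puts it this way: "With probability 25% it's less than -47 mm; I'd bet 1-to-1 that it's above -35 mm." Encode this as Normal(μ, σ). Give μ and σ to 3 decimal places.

μ = -35.000, σ = 17.791

For Normal(μ,σ), the p-quantile is μ + z_p·σ. Here z_{0.25} = -0.6745, z_{0.5} = 0.
So -47 = μ − 0.6745σ and -35 = μ + 0σ.
Subtracting: σ = (-35 − -47)/(0 − (-0.6745)) = 17.791.
Then μ = -47 − (-0.6745)·17.791 = -35.000.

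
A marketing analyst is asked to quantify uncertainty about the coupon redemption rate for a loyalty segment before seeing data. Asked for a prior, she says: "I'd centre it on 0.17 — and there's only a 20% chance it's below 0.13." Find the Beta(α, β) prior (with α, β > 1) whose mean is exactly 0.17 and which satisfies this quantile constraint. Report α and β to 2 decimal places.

α ≈ 10.99, β ≈ 53.65

With mean 0.17 fixed, write α = 0.17s, β = 0.83s where s = α+β.
Need P(θ < 0.13) = 0.2 under Beta(0.17s, 0.83s). Normal approximation: (q−m)/√(m(1−m)/s) ≈ z_{0.2} = -0.842, so s ≈ 0.17·0.83·(-0.842)²/(0.13−0.17)² = 62.5.
At s = 62.5: P(θ<0.13) ≈ 0.205. Adjusting to match 0.2 gives s ≈ 64.64.
So α = 0.17·64.64 ≈ 10.99, β = 0.83·64.64 ≈ 53.65.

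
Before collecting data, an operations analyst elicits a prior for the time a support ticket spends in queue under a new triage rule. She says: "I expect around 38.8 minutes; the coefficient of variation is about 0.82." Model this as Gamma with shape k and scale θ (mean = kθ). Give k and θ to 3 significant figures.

k ≈ 1.49, θ ≈ 26.1

For Gamma(k, scale θ): mean = kθ, variance = kθ², so CV = 1/√k.
CV = 0.82, hence k = 1/CV² = 1.49.
Then θ = mean/k = 38.8/1.49 = 26.1.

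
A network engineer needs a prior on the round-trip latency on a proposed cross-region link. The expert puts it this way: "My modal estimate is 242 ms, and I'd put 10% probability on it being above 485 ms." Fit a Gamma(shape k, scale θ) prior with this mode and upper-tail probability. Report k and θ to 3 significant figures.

Gamma(k,θ) with k>1 has mode (k−1)θ, so θ = 242/(k−1).
Need P(X < 485) = 0.9 with θ tied to k this way. Start at k = 2, θ = 242: P(X<485) ≈ 0.595.
Too low — raise k to concentrate. Iterating converges to k ≈ 4.97.
Then θ = 242/(4.97−1) ≈ 61.

k ≈ 4.97, θ ≈ 61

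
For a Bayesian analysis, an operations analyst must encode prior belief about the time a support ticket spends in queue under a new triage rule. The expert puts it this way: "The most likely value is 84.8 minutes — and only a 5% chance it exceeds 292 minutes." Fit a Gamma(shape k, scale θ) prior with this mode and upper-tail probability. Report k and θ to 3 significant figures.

k ≈ 2.69, θ ≈ 50.1

Gamma(k,θ) with k>1 has mode (k−1)θ, so θ = 84.8/(k−1).
Need P(X < 292) = 0.95 with θ tied to k this way. Start at k = 2, θ = 84.8: P(X<292) ≈ 0.858.
Too low — raise k to concentrate. Iterating converges to k ≈ 2.69.
Then θ = 84.8/(2.69−1) ≈ 50.1.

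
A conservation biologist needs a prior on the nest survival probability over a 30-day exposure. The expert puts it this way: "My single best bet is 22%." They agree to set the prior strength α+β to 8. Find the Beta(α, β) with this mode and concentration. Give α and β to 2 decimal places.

For α,β > 1 the Beta mode is (α−1)/(α+β−2). With α+β = 8, the mode is (α−1)/6.
Set (α−1)/6 = 0.22 → α = 1 + 0.22·6 = 2.32.
β = 8 − α = 5.68.

α = 2.32, β = 5.68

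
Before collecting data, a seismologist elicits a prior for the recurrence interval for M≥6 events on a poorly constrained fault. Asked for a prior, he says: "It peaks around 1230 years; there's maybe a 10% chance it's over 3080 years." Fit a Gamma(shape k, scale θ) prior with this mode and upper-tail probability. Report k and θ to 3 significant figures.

Gamma(k,θ) with k>1 has mode (k−1)θ, so θ = 1230/(k−1).
Need P(X < 3080) = 0.9 with θ tied to k this way. Start at k = 2, θ = 1230: P(X<3080) ≈ 0.714.
Too low — raise k to concentrate. Iterating converges to k ≈ 3.28.
Then θ = 1230/(3.28−1) ≈ 540.

k ≈ 3.28, θ ≈ 540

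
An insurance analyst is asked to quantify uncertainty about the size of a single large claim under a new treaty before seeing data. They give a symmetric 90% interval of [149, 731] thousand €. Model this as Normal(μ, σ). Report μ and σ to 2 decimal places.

μ = 440.00, σ = 176.92

A symmetric 90% interval runs μ ± z·σ with z = 1.645.
Half-width = 291, so σ = 291/1.645 = 176.92.
μ is the interval midpoint, 440.00.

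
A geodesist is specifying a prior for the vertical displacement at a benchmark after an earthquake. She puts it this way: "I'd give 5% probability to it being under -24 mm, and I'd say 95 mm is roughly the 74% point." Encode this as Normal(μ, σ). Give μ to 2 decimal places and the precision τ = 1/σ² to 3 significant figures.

For Normal(μ,σ), the p-quantile is μ + z_p·σ. Here z_{0.05} = -1.645, z_{0.74} = 0.6433.
So -24 = μ − 1.645σ and 95 = μ + 0.6433σ.
Subtracting: σ = (95 − -24)/(0.6433 − (-1.645)) = 52.01.
Then μ = -24 − (-1.645)·52.01 = 61.54.
Precision τ = 1/σ² = 1/52.01² = 0.00037.

μ = 61.54, τ = 0.00037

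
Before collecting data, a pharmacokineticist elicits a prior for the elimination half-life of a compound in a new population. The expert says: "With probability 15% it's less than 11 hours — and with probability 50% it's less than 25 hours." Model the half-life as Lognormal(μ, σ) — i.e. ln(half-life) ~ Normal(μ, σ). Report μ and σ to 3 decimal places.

μ ≈ 3.219, σ ≈ 0.792

If T ~ Lognormal(μ,σ) then ln T ~ Normal(μ,σ), so the p-quantile of ln T is μ + z_p·σ.
ln(11) = 2.398 and ln(25) = 3.219; z_{0.15} = -1.036, z_{0.5} = 0.
σ = (3.219 − 2.398)/(0 − (-1.036)) = 0.792.
μ = 2.398 − (-1.036)·0.792 = 3.219.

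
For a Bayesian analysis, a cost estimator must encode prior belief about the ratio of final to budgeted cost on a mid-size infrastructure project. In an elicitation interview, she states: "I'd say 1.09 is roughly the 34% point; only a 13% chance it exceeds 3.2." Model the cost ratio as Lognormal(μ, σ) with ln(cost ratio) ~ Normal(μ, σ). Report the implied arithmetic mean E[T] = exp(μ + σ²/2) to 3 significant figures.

If T ~ Lognormal(μ,σ) then ln T ~ Normal(μ,σ), so the p-quantile of ln T is μ + z_p·σ.
ln(1.09) = 0.08618 and ln(3.2) = 1.163; z_{0.34} = -0.4125, z_{0.87} = 1.126.
σ = (1.163 − 0.08618)/(1.126 − (-0.4125)) = 0.700.
μ = 0.08618 − (-0.4125)·0.700 = 0.375.
E[T] = exp(μ + σ²/2) = exp(0.375 + 0.2449) = 1.86.

E[T] ≈ 1.86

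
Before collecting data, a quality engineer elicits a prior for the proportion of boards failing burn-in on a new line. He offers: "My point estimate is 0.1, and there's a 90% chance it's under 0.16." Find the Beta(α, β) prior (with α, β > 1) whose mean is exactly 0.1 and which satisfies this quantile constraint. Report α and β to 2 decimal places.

α ≈ 4.45, β ≈ 40.06

With mean 0.1 fixed, write α = 0.1s, β = 0.9s where s = α+β.
Need P(θ < 0.16) = 0.9 under Beta(0.1s, 0.9s). Normal approximation: (q−m)/√(m(1−m)/s) ≈ z_{0.9} = 1.28, so s ≈ 0.1·0.9·(1.28)²/(0.16−0.1)² = 41.1.
At s = 41.1: P(θ<0.16) ≈ 0.893. Adjusting to match 0.9 gives s ≈ 44.51.
So α = 0.1·44.51 ≈ 4.45, β = 0.9·44.51 ≈ 40.06.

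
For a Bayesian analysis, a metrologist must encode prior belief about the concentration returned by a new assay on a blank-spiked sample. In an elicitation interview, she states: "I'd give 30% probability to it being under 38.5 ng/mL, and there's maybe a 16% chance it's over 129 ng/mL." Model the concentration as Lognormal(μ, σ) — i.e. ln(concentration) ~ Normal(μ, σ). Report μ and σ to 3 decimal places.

μ ≈ 4.068, σ ≈ 0.796

If T ~ Lognormal(μ,σ) then ln T ~ Normal(μ,σ), so the p-quantile of ln T is μ + z_p·σ.
ln(38.5) = 3.651 and ln(129) = 4.86; z_{0.3} = -0.5244, z_{0.84} = 0.9945.
σ = (4.86 − 3.651)/(0.9945 − (-0.5244)) = 0.796.
μ = 3.651 − (-0.5244)·0.796 = 4.068.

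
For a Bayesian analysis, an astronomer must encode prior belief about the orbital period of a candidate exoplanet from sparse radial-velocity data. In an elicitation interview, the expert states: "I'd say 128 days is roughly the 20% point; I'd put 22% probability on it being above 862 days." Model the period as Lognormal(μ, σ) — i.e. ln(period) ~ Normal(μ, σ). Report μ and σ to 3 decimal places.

μ ≈ 5.847, σ ≈ 1.182

If T ~ Lognormal(μ,σ) then ln T ~ Normal(μ,σ), so the p-quantile of ln T is μ + z_p·σ.
ln(128) = 4.852 and ln(862) = 6.759; z_{0.2} = -0.8416, z_{0.78} = 0.7722.
σ = (6.759 − 4.852)/(0.7722 − (-0.8416)) = 1.182.
μ = 4.852 − (-0.8416)·1.182 = 5.847.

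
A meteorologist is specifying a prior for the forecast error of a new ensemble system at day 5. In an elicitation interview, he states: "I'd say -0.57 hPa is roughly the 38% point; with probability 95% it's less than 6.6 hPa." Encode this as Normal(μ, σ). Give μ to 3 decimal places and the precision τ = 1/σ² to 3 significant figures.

The p-quantile of Normal(μ,σ) is μ + z_p·σ, with z_{0.38} = -0.3055 and z_{0.95} = 1.645.
Eliminate σ: μ = (z₂·x₁ − z₁·x₂)/(z₂ − z₁) = (1.645·-0.57 − (-0.3055)·6.6)/1.95 = 0.553.
Then σ = (x₂ − x₁)/(z₂ − z₁) = (6.6 − -0.57)/1.95 = 3.676.
Precision τ = 1/σ² = 1/3.676² = 0.074.

μ = 0.553, τ = 0.074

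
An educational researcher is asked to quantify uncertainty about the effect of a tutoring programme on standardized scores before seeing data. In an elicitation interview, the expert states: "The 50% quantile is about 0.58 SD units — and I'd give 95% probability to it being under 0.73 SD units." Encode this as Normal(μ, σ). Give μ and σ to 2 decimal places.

The p-quantile of Normal(μ,σ) is μ + z_p·σ, with z_{0.5} = 0 and z_{0.95} = 1.645.
Eliminate σ: μ = (z₂·x₁ − z₁·x₂)/(z₂ − z₁) = (1.645·0.58 − (0)·0.73)/1.645 = 0.58.
Then σ = (x₂ − x₁)/(z₂ − z₁) = (0.73 − 0.58)/1.645 = 0.09.

μ = 0.58, σ = 0.09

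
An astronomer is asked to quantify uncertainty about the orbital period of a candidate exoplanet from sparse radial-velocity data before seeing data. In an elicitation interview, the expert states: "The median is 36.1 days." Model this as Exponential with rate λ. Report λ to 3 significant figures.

Exponential median = ln 2 / λ, so λ = ln 2 / 36.1 = 0.0192.

λ ≈ 0.0192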